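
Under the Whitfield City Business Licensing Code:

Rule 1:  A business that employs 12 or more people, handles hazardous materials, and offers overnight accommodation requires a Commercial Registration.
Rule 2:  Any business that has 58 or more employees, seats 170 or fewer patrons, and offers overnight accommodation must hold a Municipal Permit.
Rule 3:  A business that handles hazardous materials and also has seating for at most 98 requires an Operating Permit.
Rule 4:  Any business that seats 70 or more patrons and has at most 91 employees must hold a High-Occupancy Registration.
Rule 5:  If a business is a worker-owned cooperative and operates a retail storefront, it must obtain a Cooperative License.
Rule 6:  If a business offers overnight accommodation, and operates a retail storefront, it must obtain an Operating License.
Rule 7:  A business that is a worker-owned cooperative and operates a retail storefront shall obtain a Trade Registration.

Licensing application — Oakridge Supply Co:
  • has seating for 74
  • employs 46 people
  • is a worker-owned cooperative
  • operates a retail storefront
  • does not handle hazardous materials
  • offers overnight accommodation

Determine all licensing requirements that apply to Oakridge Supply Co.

Cooperative License, High-Occupancy Registration, Operating License, Trade Registration

Rule 1: employees 46 ≥ 12; does not handle hazardous materials; offers overnight accommodation → Commercial Registration not required.
Rule 2: employees 46 < 58; seating 74 ≤ 170; offers overnight accommodation → Municipal Permit not required.
Rule 3: does not handle hazardous materials; seating 74 ≤ 98 → Operating Permit not required.
Rule 4: seating 74 ≥ 70; employees 46 ≤ 91 → High-Occupancy Registration required.
Rule 5: is a worker-owned cooperative; operates a retail storefront → Cooperative License required.
Rule 6: offers overnight accommodation; operates a retail storefront → Operating License required.
Rule 7: is a worker-owned cooperative; operates a retail storefront → Trade Registration required.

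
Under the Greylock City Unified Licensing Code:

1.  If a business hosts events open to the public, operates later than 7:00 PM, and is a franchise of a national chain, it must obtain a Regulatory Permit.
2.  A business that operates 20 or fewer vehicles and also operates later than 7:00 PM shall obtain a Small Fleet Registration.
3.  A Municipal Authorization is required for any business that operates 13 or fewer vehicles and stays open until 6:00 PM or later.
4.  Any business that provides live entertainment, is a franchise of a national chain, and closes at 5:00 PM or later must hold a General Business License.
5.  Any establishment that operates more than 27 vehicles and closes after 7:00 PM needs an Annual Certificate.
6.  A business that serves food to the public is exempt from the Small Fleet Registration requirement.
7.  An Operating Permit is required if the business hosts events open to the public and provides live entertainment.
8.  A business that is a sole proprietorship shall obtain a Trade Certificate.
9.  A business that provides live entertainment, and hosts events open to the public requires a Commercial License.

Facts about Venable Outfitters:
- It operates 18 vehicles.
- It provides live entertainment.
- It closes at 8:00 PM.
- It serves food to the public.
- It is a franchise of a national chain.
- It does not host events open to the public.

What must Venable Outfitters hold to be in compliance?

1. does not host events open to the public; closes 8:00 PM, after 7:00 PM; is a franchise of a national chain → Regulatory Permit not required.
2. vehicles 18 ≤ 20; closes 8:00 PM, after 7:00 PM → Small Fleet Registration required.
3. vehicles 18 > 13; closes 8:00 PM, after 6:00 PM → Municipal Authorization not required.
4. provides live entertainment; is a franchise of a national chain; closes 8:00 PM, after 5:00 PM → General Business License required.
5. vehicles 18 ≤ 27; closes 8:00 PM, after 7:00 PM → Annual Certificate not required.
6. serves food to the public → exempt from Small Fleet Registration.
7. does not host events open to the public; provides live entertainment → Operating Permit not required.
8. is a franchise of a national chain (not: is a sole proprietorship) → Trade Certificate not required.
9. provides live entertainment; does not host events open to the public → Commercial License not required.

General Business License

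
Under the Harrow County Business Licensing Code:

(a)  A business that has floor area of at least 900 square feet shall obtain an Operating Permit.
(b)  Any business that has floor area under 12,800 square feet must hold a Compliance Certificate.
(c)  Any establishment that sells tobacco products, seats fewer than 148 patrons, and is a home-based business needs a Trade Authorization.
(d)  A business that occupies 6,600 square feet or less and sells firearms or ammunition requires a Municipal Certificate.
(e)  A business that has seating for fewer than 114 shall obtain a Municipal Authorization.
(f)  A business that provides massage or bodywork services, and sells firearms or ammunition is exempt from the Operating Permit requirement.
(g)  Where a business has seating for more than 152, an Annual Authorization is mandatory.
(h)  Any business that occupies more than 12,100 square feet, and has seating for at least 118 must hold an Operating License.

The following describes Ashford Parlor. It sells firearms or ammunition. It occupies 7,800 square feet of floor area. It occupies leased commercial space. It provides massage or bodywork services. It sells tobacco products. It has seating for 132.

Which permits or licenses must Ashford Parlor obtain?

Compliance Certificate

(a) floor area 7,800 square feet ≥ 900 square feet → Operating Permit required.
(b) floor area 7,800 square feet < 12,800 square feet → Compliance Certificate required.
(c) sells tobacco products; seating 132 < 148; occupies leased commercial space (not: is a home-based business) → Trade Authorization not required.
(d) floor area 7,800 square feet > 6,600 square feet; sells firearms or ammunition → Municipal Certificate not required.
(e) seating 132 ≥ 114 → Municipal Authorization not required.
(f) provides massage or bodywork services; sells firearms or ammunition → exempt from Operating Permit.
(g) seating 132 ≤ 152 → Annual Authorization not required.
(h) floor area 7,800 square feet ≤ 12,100 square feet; seating 132 ≥ 118 → Operating License not required.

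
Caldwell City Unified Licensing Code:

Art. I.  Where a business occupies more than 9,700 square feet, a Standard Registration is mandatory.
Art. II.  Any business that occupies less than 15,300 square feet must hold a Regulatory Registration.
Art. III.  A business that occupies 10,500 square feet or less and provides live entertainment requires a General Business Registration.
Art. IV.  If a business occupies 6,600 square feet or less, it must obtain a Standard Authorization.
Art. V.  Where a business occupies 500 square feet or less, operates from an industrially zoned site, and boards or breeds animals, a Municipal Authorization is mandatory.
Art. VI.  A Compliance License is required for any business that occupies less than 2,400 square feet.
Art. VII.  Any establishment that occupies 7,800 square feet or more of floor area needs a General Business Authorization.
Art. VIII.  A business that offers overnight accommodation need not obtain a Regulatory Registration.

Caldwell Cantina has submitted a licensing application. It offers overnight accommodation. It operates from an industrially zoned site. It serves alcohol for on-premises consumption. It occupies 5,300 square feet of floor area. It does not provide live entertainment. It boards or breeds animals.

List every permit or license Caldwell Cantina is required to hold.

Standard Authorization

Art. I. floor area 5,300 square feet ≤ 9,700 square feet → Standard Registration not required.
Art. II. floor area 5,300 square feet < 15,300 square feet → Regulatory Registration required.
Art. III. floor area 5,300 square feet ≤ 10,500 square feet; does not provide live entertainment → General Business Registration not required.
Art. IV. floor area 5,300 square feet ≤ 6,600 square feet → Standard Authorization required.
Art. V. floor area 5,300 square feet > 500 square feet; operates from an industrially zoned site; boards or breeds animals → Municipal Authorization not required.
Art. VI. floor area 5,300 square feet ≥ 2,400 square feet → Compliance License not required.
Art. VII. floor area 5,300 square feet < 7,800 square feet → General Business Authorization not required.
Art. VIII. offers overnight accommodation → exempt from Regulatory Registration.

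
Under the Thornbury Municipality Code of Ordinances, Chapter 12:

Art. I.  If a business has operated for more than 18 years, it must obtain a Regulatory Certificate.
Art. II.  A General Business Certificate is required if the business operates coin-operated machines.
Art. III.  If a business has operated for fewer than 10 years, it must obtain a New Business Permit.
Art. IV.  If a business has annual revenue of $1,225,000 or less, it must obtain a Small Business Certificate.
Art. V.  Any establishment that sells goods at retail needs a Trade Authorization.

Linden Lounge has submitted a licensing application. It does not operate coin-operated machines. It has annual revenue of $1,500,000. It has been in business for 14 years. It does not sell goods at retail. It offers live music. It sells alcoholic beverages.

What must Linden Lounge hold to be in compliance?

Art. I. years in business 14 ≤ 18 → Regulatory Certificate not required.
Art. II. does not operate coin-operated machines → General Business Certificate not required.
Art. III. years in business 14 ≥ 10 → New Business Permit not required.
Art. IV. revenue $1,500,000 > $1,225,000 → Small Business Certificate not required.
Art. V. does not sell goods at retail → Trade Authorization not required.

None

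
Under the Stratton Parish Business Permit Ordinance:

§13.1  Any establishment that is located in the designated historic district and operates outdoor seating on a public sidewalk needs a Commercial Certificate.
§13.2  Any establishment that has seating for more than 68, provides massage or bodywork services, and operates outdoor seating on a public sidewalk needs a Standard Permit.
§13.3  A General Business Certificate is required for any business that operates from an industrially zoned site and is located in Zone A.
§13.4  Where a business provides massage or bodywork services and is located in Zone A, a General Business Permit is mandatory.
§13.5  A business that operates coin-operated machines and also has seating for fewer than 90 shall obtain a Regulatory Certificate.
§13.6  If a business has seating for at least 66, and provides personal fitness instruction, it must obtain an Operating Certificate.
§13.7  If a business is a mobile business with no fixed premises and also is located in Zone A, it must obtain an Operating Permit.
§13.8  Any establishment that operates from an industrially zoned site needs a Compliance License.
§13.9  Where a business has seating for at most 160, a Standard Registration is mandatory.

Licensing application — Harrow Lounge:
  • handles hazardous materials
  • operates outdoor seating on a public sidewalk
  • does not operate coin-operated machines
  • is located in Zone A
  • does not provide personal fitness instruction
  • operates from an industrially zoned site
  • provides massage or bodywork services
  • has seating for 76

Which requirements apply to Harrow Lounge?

Compliance License, General Business Certificate, General Business Permit, Standard Permit, Standard Registration

§13.1 is located in Zone A (not: is located in the designated historic district); operates outdoor seating on a public sidewalk → Commercial Certificate not required.
§13.2 seating 76 > 68; provides massage or bodywork services; operates outdoor seating on a public sidewalk → Standard Permit required.
§13.3 operates from an industrially zoned site; is located in Zone A → General Business Certificate required.
§13.4 provides massage or bodywork services; is located in Zone A → General Business Permit required.
§13.5 does not operate coin-operated machines; seating 76 < 90 → Regulatory Certificate not required.
§13.6 seating 76 ≥ 66; does not provide personal fitness instruction → Operating Certificate not required.
§13.7 operates from an industrially zoned site (not: is a mobile business with no fixed premises); is located in Zone A → Operating Permit not required.
§13.8 operates from an industrially zoned site → Compliance License required.
§13.9 seating 76 ≤ 160 → Standard Registration required.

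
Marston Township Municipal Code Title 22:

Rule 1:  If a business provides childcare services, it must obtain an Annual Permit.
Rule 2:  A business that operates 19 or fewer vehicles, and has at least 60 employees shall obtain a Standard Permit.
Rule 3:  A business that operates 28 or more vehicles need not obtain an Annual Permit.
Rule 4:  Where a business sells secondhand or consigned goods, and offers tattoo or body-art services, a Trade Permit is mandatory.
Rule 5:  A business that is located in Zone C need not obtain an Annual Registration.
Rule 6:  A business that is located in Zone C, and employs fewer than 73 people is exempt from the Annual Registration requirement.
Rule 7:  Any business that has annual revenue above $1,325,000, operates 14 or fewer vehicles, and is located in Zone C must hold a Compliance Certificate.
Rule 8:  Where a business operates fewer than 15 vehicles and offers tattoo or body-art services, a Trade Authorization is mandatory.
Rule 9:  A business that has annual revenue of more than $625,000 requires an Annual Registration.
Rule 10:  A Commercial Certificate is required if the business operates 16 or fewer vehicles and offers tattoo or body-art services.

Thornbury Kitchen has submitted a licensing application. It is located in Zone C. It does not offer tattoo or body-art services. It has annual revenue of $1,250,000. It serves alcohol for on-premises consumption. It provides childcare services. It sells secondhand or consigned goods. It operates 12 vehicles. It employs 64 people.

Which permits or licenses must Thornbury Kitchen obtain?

Rule 1: provides childcare services → Annual Permit required.
Rule 2: vehicles 12 ≤ 19; employees 64 ≥ 60 → Standard Permit required.
Rule 3: vehicles 12 < 28 → Annual Permit exemption does not apply.
Rule 4: sells secondhand or consigned goods; does not offer tattoo or body-art services → Trade Permit not required.
Rule 5: is located in Zone C → exempt from Annual Registration.
Rule 6: is located in Zone C; employees 64 < 73 → exempt from Annual Registration.
Rule 7: revenue $1,250,000 ≤ $1,325,000; vehicles 12 ≤ 14; is located in Zone C → Compliance Certificate not required.
Rule 8: vehicles 12 < 15; does not offer tattoo or body-art services → Trade Authorization not required.
Rule 9: revenue $1,250,000 > $625,000 → Annual Registration required.
Rule 10: vehicles 12 ≤ 16; does not offer tattoo or body-art services → Commercial Certificate not required.

Annual Permit, Standard Permit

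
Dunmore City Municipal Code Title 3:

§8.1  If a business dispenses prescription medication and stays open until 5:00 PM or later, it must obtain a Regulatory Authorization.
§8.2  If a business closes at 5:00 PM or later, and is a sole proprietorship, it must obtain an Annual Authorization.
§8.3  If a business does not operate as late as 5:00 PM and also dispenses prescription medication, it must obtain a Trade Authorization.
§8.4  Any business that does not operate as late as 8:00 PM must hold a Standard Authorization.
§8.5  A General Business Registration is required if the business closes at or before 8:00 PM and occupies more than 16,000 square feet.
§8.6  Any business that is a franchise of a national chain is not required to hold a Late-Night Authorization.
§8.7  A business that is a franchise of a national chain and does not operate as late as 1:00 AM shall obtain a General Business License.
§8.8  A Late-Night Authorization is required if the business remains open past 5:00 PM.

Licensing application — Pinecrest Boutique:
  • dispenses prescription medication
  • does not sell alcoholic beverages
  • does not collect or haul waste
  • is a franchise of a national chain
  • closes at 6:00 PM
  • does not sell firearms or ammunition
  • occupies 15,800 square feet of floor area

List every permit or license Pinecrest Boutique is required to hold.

General Business License, Regulatory Authorization, Standard Authorization

§8.1 dispenses prescription medication; closes 6:00 PM, after 5:00 PM → Regulatory Authorization required.
§8.2 closes 6:00 PM, after 5:00 PM; is a franchise of a national chain (not: is a sole proprietorship) → Annual Authorization not required.
§8.3 closes 6:00 PM, after 5:00 PM; dispenses prescription medication → Trade Authorization not required.
§8.4 closes 6:00 PM, at/before 8:00 PM → Standard Authorization required.
§8.5 closes 6:00 PM, at/before 8:00 PM; floor area 15,800 square feet ≤ 16,000 square feet → General Business Registration not required.
§8.6 is a franchise of a national chain → exempt from Late-Night Authorization.
§8.7 is a franchise of a national chain; closes 6:00 PM, at/before 1:00 AM → General Business License required.
§8.8 closes 6:00 PM, after 5:00 PM → Late-Night Authorization required.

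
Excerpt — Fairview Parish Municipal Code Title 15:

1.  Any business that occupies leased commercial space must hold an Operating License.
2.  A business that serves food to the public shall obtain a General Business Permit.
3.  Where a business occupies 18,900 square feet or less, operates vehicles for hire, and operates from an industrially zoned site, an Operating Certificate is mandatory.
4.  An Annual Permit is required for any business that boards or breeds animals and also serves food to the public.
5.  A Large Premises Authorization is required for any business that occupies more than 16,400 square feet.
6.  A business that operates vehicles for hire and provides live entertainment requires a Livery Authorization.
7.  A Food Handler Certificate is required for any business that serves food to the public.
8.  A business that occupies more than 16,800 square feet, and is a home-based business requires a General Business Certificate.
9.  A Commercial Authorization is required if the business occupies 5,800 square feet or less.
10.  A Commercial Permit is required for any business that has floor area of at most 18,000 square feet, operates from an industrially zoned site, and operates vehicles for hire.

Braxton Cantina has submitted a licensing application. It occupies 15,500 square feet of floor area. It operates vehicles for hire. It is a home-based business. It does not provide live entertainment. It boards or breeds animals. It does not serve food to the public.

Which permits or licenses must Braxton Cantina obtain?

1. is a home-based business (not: occupies leased commercial space) → Operating License not required.
2. does not serve food to the public → General Business Permit not required.
3. floor area 15,500 square feet ≤ 18,900 square feet; operates vehicles for hire; is a home-based business (not: operates from an industrially zoned site) → Operating Certificate not required.
4. boards or breeds animals; does not serve food to the public → Annual Permit not required.
5. floor area 15,500 square feet ≤ 16,400 square feet → Large Premises Authorization not required.
6. operates vehicles for hire; does not provide live entertainment → Livery Authorization not required.
7. does not serve food to the public → Food Handler Certificate not required.
8. floor area 15,500 square feet ≤ 16,800 square feet; is a home-based business → General Business Certificate not required.
9. floor area 15,500 square feet > 5,800 square feet → Commercial Authorization not required.
10. floor area 15,500 square feet ≤ 18,000 square feet; is a home-based business (not: operates from an industrially zoned site); operates vehicles for hire → Commercial Permit not required.

None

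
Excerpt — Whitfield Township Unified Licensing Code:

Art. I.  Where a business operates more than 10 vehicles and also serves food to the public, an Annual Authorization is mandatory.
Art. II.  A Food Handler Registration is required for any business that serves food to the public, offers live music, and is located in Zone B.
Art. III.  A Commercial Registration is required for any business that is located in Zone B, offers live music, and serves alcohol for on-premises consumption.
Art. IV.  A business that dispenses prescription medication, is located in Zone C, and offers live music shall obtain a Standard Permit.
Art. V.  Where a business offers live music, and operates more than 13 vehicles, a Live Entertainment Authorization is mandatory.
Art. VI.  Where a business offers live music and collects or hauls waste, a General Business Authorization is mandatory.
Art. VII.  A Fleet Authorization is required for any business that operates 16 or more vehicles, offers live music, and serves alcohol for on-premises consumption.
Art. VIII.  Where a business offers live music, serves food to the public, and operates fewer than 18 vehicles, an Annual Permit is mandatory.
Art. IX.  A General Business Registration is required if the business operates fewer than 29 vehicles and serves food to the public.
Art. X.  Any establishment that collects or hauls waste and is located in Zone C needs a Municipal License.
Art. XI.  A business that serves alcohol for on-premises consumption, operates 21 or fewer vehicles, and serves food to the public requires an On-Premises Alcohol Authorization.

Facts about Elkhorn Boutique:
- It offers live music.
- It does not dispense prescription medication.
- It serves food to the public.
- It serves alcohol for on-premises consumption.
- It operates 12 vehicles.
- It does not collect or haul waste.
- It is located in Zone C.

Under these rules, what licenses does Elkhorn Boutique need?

Art. I. vehicles 12 > 10; serves food to the public → Annual Authorization required.
Art. II. serves food to the public; offers live music; is located in Zone C (not: is located in Zone B) → Food Handler Registration not required.
Art. III. is located in Zone C (not: is located in Zone B); offers live music; serves alcohol for on-premises consumption → Commercial Registration not required.
Art. IV. does not dispense prescription medication; is located in Zone C; offers live music → Standard Permit not required.
Art. V. offers live music; vehicles 12 ≤ 13 → Live Entertainment Authorization not required.
Art. VI. offers live music; does not collect or haul waste → General Business Authorization not required.
Art. VII. vehicles 12 < 16; offers live music; serves alcohol for on-premises consumption → Fleet Authorization not required.
Art. VIII. offers live music; serves food to the public; vehicles 12 < 18 → Annual Permit required.
Art. IX. vehicles 12 < 29; serves food to the public → General Business Registration required.
Art. X. does not collect or haul waste; is located in Zone C → Municipal License not required.
Art. XI. serves alcohol for on-premises consumption; vehicles 12 ≤ 21; serves food to the public → On-Premises Alcohol Authorization required.

Annual Authorization, Annual Permit, General Business Registration, On-Premises Alcohol Authorization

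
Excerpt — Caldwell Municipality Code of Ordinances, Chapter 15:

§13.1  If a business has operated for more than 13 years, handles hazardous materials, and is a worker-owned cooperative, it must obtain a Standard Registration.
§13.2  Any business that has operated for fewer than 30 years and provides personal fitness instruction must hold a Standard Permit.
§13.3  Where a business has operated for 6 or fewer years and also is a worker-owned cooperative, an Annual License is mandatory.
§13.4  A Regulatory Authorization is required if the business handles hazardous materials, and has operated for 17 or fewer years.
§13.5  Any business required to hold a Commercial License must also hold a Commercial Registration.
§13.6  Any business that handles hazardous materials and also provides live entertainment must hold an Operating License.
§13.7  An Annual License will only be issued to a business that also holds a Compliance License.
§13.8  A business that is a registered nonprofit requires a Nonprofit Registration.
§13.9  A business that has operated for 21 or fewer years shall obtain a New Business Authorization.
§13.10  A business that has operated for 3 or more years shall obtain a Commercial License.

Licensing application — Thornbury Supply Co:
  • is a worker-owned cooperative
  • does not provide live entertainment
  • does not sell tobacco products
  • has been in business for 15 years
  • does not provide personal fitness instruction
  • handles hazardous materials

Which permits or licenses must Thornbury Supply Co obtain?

§13.1 years in business 15 > 13; handles hazardous materials; is a worker-owned cooperative → Standard Registration required.
§13.2 years in business 15 < 30; does not provide personal fitness instruction → Standard Permit not required.
§13.3 years in business 15 > 6; is a worker-owned cooperative → Annual License not required.
§13.4 handles hazardous materials; years in business 15 ≤ 17 → Regulatory Authorization required.
§13.5 Commercial License is required → Commercial Registration also required.
§13.6 handles hazardous materials; does not provide live entertainment → Operating License not required.
§13.7 Annual License is not required → no effect.
§13.8 is a worker-owned cooperative (not: is a registered nonprofit) → Nonprofit Registration not required.
§13.9 years in business 15 ≤ 21 → New Business Authorization required.
§13.10 years in business 15 ≥ 3 → Commercial License required.

Commercial License, Commercial Registration, New Business Authorization, Regulatory Authorization, Standard Registration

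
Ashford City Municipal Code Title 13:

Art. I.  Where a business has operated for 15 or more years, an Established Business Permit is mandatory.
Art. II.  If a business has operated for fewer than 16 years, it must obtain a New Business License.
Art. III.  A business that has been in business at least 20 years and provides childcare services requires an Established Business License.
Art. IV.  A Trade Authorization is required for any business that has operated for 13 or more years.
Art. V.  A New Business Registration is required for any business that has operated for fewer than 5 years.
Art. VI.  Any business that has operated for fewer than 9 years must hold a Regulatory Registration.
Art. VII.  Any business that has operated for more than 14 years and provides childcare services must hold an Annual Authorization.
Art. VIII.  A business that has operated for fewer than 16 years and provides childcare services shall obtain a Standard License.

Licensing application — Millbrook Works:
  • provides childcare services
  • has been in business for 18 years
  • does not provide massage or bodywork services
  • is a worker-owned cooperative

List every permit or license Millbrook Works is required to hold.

Art. I. years in business 18 ≥ 15 → Established Business Permit required.
Art. II. years in business 18 ≥ 16 → New Business License not required.
Art. III. years in business 18 < 20; provides childcare services → Established Business License not required.
Art. IV. years in business 18 ≥ 13 → Trade Authorization required.
Art. V. years in business 18 ≥ 5 → New Business Registration not required.
Art. VI. years in business 18 ≥ 9 → Regulatory Registration not required.
Art. VII. years in business 18 > 14; provides childcare services → Annual Authorization required.
Art. VIII. years in business 18 ≥ 16; provides childcare services → Standard License not required.

Annual Authorization, Established Business Permit, Trade Authorization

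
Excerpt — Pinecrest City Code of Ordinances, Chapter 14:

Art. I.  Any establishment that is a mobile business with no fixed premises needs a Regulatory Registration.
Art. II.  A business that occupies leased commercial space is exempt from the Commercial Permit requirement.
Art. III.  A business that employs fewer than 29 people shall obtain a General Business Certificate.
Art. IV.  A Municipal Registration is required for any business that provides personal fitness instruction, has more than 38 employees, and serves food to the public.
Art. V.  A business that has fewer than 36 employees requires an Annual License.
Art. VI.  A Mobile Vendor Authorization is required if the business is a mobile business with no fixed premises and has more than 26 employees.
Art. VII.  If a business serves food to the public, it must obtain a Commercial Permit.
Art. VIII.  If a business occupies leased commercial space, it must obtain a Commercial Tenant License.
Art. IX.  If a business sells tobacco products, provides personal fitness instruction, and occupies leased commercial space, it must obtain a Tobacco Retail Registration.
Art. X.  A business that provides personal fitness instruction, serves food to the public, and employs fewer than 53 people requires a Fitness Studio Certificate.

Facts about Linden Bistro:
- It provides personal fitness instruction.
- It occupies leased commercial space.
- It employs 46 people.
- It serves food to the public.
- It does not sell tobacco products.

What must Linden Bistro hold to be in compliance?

Art. I. occupies leased commercial space (not: is a mobile business with no fixed premises) → Regulatory Registration not required.
Art. II. occupies leased commercial space → exempt from Commercial Permit.
Art. III. employees 46 ≥ 29 → General Business Certificate not required.
Art. IV. provides personal fitness instruction; employees 46 > 38; serves food to the public → Municipal Registration required.
Art. V. employees 46 ≥ 36 → Annual License not required.
Art. VI. occupies leased commercial space (not: is a mobile business with no fixed premises); employees 46 > 26 → Mobile Vendor Authorization not required.
Art. VII. serves food to the public → Commercial Permit required.
Art. VIII. occupies leased commercial space → Commercial Tenant License required.
Art. IX. does not sell tobacco products; provides personal fitness instruction; occupies leased commercial space → Tobacco Retail Registration not required.
Art. X. provides personal fitness instruction; serves food to the public; employees 46 < 53 → Fitness Studio Certificate required.

Commercial Tenant License, Fitness Studio Certificate, Municipal Registration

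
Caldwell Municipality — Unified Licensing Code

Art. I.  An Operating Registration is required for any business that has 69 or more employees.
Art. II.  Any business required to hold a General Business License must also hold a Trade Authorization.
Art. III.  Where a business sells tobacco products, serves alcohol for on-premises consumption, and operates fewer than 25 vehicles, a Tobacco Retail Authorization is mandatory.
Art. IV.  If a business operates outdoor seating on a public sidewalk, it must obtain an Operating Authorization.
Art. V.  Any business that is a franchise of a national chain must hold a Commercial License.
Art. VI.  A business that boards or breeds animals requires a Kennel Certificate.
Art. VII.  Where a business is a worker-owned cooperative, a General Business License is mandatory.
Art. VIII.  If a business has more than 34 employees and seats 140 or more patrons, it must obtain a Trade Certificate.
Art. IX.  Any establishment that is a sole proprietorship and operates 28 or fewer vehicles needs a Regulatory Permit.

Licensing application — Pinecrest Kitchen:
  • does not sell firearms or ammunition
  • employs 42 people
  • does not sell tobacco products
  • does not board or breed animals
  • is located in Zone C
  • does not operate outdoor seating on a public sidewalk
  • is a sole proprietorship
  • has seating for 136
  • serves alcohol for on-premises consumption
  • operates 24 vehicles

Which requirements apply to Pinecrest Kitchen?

Regulatory Permit

Art. I. employees 42 < 69 → Operating Registration not required.
Art. II. General Business License is not required → no effect.
Art. III. does not sell tobacco products; serves alcohol for on-premises consumption; vehicles 24 < 25 → Tobacco Retail Authorization not required.
Art. IV. does not operate outdoor seating on a public sidewalk → Operating Authorization not required.
Art. V. is a sole proprietorship (not: is a franchise of a national chain) → Commercial License not required.
Art. VI. does not board or breed animals → Kennel Certificate not required.
Art. VII. is a sole proprietorship (not: is a worker-owned cooperative) → General Business License not required.
Art. VIII. employees 42 > 34; seating 136 < 140 → Trade Certificate not required.
Art. IX. is a sole proprietorship; vehicles 24 ≤ 28 → Regulatory Permit required.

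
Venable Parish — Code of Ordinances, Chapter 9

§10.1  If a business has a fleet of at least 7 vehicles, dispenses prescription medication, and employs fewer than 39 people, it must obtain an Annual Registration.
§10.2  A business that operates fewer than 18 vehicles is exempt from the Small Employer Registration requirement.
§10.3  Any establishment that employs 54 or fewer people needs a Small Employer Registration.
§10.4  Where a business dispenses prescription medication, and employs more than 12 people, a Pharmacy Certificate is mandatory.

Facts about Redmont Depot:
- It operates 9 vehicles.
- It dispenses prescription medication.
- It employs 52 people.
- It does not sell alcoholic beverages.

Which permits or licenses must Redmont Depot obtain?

Pharmacy Certificate

§10.1 vehicles 9 ≥ 7; dispenses prescription medication; employees 52 ≥ 39 → Annual Registration not required.
§10.2 vehicles 9 < 18 → exempt from Small Employer Registration.
§10.3 employees 52 ≤ 54 → Small Employer Registration required.
§10.4 dispenses prescription medication; employees 52 > 12 → Pharmacy Certificate required.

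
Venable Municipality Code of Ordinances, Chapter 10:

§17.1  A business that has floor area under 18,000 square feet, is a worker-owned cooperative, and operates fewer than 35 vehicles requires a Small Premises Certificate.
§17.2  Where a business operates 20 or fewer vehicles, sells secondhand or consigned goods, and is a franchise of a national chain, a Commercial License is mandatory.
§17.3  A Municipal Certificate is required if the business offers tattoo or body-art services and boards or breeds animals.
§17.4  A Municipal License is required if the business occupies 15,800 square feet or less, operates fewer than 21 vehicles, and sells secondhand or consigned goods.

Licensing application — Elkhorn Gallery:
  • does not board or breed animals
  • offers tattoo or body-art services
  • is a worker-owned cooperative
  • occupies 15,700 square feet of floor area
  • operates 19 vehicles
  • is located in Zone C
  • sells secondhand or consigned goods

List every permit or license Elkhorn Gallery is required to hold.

§17.1 floor area 15,700 square feet < 18,000 square feet; is a worker-owned cooperative; vehicles 19 < 35 → Small Premises Certificate required.
§17.2 vehicles 19 ≤ 20; sells secondhand or consigned goods; is a worker-owned cooperative (not: is a franchise of a national chain) → Commercial License not required.
§17.3 offers tattoo or body-art services; does not board or breed animals → Municipal Certificate not required.
§17.4 floor area 15,700 square feet ≤ 15,800 square feet; vehicles 19 < 21; sells secondhand or consigned goods → Municipal License required.

Municipal License, Small Premises Certificate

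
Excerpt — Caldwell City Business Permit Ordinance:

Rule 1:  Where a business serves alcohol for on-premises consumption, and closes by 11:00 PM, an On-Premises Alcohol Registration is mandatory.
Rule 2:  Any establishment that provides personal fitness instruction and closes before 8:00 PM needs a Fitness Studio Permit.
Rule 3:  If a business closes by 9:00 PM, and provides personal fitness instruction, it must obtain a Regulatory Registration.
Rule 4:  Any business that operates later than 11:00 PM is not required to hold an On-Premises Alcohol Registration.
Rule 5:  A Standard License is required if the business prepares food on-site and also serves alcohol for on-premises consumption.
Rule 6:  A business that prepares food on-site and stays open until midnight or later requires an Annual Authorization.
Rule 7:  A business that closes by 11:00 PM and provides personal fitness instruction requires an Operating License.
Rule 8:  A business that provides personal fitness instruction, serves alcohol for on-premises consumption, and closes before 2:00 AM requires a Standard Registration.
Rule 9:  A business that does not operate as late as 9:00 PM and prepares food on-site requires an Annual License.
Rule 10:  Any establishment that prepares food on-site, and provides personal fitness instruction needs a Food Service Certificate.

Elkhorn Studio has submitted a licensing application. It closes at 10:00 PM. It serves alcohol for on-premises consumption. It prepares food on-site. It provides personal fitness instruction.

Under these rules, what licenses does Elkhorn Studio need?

Rule 1: serves alcohol for on-premises consumption; closes 10:00 PM, at/before 11:00 PM → On-Premises Alcohol Registration required.
Rule 2: provides personal fitness instruction; closes 10:00 PM, after 8:00 PM → Fitness Studio Permit not required.
Rule 3: closes 10:00 PM, after 9:00 PM; provides personal fitness instruction → Regulatory Registration not required.
Rule 4: closes 10:00 PM, at/before 11:00 PM → On-Premises Alcohol Registration exemption does not apply.
Rule 5: prepares food on-site; serves alcohol for on-premises consumption → Standard License required.
Rule 6: prepares food on-site; closes 10:00 PM, at/before midnight → Annual Authorization not required.
Rule 7: closes 10:00 PM, at/before 11:00 PM; provides personal fitness instruction → Operating License required.
Rule 8: provides personal fitness instruction; serves alcohol for on-premises consumption; closes 10:00 PM, at/before 2:00 AM → Standard Registration required.
Rule 9: closes 10:00 PM, after 9:00 PM; prepares food on-site → Annual License not required.
Rule 10: prepares food on-site; provides personal fitness instruction → Food Service Certificate required.

Food Service Certificate, On-Premises Alcohol Registration, Operating License, Standard License, Standard Registration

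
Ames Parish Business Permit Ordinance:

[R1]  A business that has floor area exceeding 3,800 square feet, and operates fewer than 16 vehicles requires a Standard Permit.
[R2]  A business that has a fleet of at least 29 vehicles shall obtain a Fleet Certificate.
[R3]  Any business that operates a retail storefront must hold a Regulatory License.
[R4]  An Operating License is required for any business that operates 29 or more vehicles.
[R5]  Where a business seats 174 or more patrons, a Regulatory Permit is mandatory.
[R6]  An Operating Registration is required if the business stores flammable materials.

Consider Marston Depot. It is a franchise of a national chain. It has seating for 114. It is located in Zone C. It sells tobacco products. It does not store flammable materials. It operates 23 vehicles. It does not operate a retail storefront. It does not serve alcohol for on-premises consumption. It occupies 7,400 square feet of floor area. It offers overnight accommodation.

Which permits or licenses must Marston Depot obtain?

None

[R1] floor area 7,400 square feet > 3,800 square feet; vehicles 23 ≥ 16 → Standard Permit not required.
[R2] vehicles 23 < 29 → Fleet Certificate not required.
[R3] does not operate a retail storefront → Regulatory License not required.
[R4] vehicles 23 < 29 → Operating License not required.
[R5] seating 114 < 174 → Regulatory Permit not required.
[R6] does not store flammable materials → Operating Registration not required.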